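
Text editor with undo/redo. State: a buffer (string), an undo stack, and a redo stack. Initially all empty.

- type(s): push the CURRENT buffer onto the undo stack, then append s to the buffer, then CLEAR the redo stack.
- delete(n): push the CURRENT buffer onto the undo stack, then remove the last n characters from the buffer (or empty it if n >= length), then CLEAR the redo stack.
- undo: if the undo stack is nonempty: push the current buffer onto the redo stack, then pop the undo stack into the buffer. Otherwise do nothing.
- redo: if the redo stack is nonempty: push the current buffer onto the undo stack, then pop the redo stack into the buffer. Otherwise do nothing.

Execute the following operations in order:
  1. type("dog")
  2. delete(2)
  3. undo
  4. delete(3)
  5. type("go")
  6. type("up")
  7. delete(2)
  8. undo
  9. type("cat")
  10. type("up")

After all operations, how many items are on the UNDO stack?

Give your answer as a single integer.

After op 1 (type): buf='dog' undo_depth=1 redo_depth=0
After op 2 (delete): buf='d' undo_depth=2 redo_depth=0
After op 3 (undo): buf='dog' undo_depth=1 redo_depth=1
After op 4 (delete): buf='(empty)' undo_depth=2 redo_depth=0
After op 5 (type): buf='go' undo_depth=3 redo_depth=0
After op 6 (type): buf='goup' undo_depth=4 redo_depth=0
After op 7 (delete): buf='go' undo_depth=5 redo_depth=0
After op 8 (undo): buf='goup' undo_depth=4 redo_depth=1
After op 9 (type): buf='goupcat' undo_depth=5 redo_depth=0
After op 10 (type): buf='goupcatup' undo_depth=6 redo_depth=0

Answer: 6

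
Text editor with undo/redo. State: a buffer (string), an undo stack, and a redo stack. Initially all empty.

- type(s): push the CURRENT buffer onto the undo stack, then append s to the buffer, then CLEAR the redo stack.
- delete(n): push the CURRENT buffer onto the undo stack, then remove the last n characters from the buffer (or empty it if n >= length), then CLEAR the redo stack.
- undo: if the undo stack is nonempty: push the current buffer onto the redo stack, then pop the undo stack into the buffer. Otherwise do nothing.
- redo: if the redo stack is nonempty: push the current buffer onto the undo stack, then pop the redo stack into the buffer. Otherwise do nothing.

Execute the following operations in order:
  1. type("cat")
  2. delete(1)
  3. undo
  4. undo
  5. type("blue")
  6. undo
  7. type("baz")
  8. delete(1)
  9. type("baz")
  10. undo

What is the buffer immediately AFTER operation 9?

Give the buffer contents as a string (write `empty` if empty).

After op 1 (type): buf='cat' undo_depth=1 redo_depth=0
After op 2 (delete): buf='ca' undo_depth=2 redo_depth=0
After op 3 (undo): buf='cat' undo_depth=1 redo_depth=1
After op 4 (undo): buf='(empty)' undo_depth=0 redo_depth=2
After op 5 (type): buf='blue' undo_depth=1 redo_depth=0
After op 6 (undo): buf='(empty)' undo_depth=0 redo_depth=1
After op 7 (type): buf='baz' undo_depth=1 redo_depth=0
After op 8 (delete): buf='ba' undo_depth=2 redo_depth=0
After op 9 (type): buf='babaz' undo_depth=3 redo_depth=0

Answer: babaz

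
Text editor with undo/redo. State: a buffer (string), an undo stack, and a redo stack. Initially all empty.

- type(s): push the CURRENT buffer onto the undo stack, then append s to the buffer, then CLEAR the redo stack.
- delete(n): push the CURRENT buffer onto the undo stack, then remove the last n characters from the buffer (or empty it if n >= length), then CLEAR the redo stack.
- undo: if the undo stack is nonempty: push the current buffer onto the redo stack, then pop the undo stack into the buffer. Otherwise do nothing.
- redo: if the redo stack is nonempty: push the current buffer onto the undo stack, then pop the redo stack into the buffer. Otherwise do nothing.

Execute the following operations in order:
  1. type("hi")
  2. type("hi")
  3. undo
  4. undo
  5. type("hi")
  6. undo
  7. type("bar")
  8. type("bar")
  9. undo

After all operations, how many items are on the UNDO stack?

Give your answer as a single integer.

After op 1 (type): buf='hi' undo_depth=1 redo_depth=0
After op 2 (type): buf='hihi' undo_depth=2 redo_depth=0
After op 3 (undo): buf='hi' undo_depth=1 redo_depth=1
After op 4 (undo): buf='(empty)' undo_depth=0 redo_depth=2
After op 5 (type): buf='hi' undo_depth=1 redo_depth=0
After op 6 (undo): buf='(empty)' undo_depth=0 redo_depth=1
After op 7 (type): buf='bar' undo_depth=1 redo_depth=0
After op 8 (type): buf='barbar' undo_depth=2 redo_depth=0
After op 9 (undo): buf='bar' undo_depth=1 redo_depth=1

Answer: 1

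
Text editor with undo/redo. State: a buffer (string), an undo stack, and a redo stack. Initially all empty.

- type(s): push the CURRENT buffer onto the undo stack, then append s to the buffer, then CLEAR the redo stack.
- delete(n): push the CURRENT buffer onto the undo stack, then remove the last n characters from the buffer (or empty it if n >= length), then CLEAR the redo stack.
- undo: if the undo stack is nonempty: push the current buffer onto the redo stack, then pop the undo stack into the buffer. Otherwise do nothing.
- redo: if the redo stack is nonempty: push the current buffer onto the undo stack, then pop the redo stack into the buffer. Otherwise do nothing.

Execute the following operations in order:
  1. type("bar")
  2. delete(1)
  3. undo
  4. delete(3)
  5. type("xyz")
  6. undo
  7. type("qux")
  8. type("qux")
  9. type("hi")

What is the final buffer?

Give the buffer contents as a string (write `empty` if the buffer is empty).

After op 1 (type): buf='bar' undo_depth=1 redo_depth=0
After op 2 (delete): buf='ba' undo_depth=2 redo_depth=0
After op 3 (undo): buf='bar' undo_depth=1 redo_depth=1
After op 4 (delete): buf='(empty)' undo_depth=2 redo_depth=0
After op 5 (type): buf='xyz' undo_depth=3 redo_depth=0
After op 6 (undo): buf='(empty)' undo_depth=2 redo_depth=1
After op 7 (type): buf='qux' undo_depth=3 redo_depth=0
After op 8 (type): buf='quxqux' undo_depth=4 redo_depth=0
After op 9 (type): buf='quxquxhi' undo_depth=5 redo_depth=0

Answer: quxquxhi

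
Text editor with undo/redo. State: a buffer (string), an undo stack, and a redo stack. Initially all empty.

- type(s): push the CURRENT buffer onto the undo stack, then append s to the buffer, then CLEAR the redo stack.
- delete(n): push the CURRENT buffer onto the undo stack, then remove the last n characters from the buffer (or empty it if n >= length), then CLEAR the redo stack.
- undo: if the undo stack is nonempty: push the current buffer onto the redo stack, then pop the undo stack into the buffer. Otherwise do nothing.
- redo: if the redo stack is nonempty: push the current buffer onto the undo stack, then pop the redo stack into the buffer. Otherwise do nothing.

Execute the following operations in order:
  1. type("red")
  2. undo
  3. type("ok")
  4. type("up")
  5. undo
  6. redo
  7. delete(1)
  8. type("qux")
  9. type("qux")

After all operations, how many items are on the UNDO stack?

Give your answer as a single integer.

After op 1 (type): buf='red' undo_depth=1 redo_depth=0
After op 2 (undo): buf='(empty)' undo_depth=0 redo_depth=1
After op 3 (type): buf='ok' undo_depth=1 redo_depth=0
After op 4 (type): buf='okup' undo_depth=2 redo_depth=0
After op 5 (undo): buf='ok' undo_depth=1 redo_depth=1
After op 6 (redo): buf='okup' undo_depth=2 redo_depth=0
After op 7 (delete): buf='oku' undo_depth=3 redo_depth=0
After op 8 (type): buf='okuqux' undo_depth=4 redo_depth=0
After op 9 (type): buf='okuquxqux' undo_depth=5 redo_depth=0

Answer: 5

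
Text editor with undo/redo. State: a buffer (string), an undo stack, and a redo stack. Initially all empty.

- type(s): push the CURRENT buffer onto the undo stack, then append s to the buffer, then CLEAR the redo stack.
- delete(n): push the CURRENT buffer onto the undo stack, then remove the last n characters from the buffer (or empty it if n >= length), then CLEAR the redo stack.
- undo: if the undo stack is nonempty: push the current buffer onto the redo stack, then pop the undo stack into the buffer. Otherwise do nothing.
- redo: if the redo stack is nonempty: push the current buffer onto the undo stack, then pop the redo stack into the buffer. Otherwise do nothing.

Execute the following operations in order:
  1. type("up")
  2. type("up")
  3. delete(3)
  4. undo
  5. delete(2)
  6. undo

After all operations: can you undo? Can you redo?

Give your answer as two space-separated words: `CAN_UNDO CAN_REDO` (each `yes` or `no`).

After op 1 (type): buf='up' undo_depth=1 redo_depth=0
After op 2 (type): buf='upup' undo_depth=2 redo_depth=0
After op 3 (delete): buf='u' undo_depth=3 redo_depth=0
After op 4 (undo): buf='upup' undo_depth=2 redo_depth=1
After op 5 (delete): buf='up' undo_depth=3 redo_depth=0
After op 6 (undo): buf='upup' undo_depth=2 redo_depth=1

Answer: yes yes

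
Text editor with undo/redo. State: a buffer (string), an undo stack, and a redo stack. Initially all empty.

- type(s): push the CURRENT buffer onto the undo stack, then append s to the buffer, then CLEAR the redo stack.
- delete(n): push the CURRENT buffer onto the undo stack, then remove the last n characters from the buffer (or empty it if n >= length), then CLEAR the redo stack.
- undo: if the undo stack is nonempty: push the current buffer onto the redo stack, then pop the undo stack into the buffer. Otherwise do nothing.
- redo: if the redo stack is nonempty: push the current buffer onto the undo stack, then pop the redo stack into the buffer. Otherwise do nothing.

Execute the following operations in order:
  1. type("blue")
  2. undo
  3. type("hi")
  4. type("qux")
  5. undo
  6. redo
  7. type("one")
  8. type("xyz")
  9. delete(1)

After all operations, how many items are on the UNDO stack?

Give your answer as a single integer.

Answer: 5

Derivation:
After op 1 (type): buf='blue' undo_depth=1 redo_depth=0
After op 2 (undo): buf='(empty)' undo_depth=0 redo_depth=1
After op 3 (type): buf='hi' undo_depth=1 redo_depth=0
After op 4 (type): buf='hiqux' undo_depth=2 redo_depth=0
After op 5 (undo): buf='hi' undo_depth=1 redo_depth=1
After op 6 (redo): buf='hiqux' undo_depth=2 redo_depth=0
After op 7 (type): buf='hiquxone' undo_depth=3 redo_depth=0
After op 8 (type): buf='hiquxonexyz' undo_depth=4 redo_depth=0
After op 9 (delete): buf='hiquxonexy' undo_depth=5 redo_depth=0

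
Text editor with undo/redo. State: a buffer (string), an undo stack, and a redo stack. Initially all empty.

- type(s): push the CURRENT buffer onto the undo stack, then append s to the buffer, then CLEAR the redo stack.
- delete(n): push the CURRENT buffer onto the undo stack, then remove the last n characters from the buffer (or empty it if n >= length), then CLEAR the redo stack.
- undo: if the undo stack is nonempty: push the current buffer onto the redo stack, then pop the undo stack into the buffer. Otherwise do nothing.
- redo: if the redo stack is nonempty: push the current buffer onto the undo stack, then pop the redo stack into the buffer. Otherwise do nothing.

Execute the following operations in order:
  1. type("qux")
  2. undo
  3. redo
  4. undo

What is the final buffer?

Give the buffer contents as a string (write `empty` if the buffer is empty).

After op 1 (type): buf='qux' undo_depth=1 redo_depth=0
After op 2 (undo): buf='(empty)' undo_depth=0 redo_depth=1
After op 3 (redo): buf='qux' undo_depth=1 redo_depth=0
After op 4 (undo): buf='(empty)' undo_depth=0 redo_depth=1

Answer: empty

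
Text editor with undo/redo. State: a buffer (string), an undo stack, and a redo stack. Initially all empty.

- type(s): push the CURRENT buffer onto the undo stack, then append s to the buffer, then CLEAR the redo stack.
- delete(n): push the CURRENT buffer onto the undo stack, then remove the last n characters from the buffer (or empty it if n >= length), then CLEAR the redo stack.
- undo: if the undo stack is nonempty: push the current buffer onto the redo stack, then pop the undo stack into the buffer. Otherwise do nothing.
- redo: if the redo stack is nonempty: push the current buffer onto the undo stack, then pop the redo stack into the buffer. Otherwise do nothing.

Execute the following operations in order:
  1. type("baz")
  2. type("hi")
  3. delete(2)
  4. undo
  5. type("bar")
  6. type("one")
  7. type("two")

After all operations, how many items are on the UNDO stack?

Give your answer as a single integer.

Answer: 5

Derivation:
After op 1 (type): buf='baz' undo_depth=1 redo_depth=0
After op 2 (type): buf='bazhi' undo_depth=2 redo_depth=0
After op 3 (delete): buf='baz' undo_depth=3 redo_depth=0
After op 4 (undo): buf='bazhi' undo_depth=2 redo_depth=1
After op 5 (type): buf='bazhibar' undo_depth=3 redo_depth=0
After op 6 (type): buf='bazhibarone' undo_depth=4 redo_depth=0
After op 7 (type): buf='bazhibaronetwo' undo_depth=5 redo_depth=0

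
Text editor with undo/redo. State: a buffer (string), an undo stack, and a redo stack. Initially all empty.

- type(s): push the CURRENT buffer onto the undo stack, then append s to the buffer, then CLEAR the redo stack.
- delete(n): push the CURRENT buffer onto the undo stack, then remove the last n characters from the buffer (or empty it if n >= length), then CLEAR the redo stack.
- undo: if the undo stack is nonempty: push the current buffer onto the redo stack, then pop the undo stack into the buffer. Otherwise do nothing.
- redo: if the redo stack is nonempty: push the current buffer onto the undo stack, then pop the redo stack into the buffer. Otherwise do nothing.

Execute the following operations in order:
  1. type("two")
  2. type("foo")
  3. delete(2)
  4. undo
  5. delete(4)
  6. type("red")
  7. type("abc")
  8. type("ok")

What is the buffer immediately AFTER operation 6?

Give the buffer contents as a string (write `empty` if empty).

After op 1 (type): buf='two' undo_depth=1 redo_depth=0
After op 2 (type): buf='twofoo' undo_depth=2 redo_depth=0
After op 3 (delete): buf='twof' undo_depth=3 redo_depth=0
After op 4 (undo): buf='twofoo' undo_depth=2 redo_depth=1
After op 5 (delete): buf='tw' undo_depth=3 redo_depth=0
After op 6 (type): buf='twred' undo_depth=4 redo_depth=0

Answer: twred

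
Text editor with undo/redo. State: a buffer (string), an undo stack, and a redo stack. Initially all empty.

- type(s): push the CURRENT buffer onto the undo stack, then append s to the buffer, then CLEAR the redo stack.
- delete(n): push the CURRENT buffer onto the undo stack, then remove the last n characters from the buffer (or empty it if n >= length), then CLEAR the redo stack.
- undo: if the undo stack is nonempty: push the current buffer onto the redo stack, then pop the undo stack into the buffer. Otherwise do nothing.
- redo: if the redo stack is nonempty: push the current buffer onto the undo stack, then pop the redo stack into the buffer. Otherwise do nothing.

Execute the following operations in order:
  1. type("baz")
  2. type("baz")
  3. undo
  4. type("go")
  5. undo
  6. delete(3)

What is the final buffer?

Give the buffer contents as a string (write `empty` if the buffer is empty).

After op 1 (type): buf='baz' undo_depth=1 redo_depth=0
After op 2 (type): buf='bazbaz' undo_depth=2 redo_depth=0
After op 3 (undo): buf='baz' undo_depth=1 redo_depth=1
After op 4 (type): buf='bazgo' undo_depth=2 redo_depth=0
After op 5 (undo): buf='baz' undo_depth=1 redo_depth=1
After op 6 (delete): buf='(empty)' undo_depth=2 redo_depth=0

Answer: empty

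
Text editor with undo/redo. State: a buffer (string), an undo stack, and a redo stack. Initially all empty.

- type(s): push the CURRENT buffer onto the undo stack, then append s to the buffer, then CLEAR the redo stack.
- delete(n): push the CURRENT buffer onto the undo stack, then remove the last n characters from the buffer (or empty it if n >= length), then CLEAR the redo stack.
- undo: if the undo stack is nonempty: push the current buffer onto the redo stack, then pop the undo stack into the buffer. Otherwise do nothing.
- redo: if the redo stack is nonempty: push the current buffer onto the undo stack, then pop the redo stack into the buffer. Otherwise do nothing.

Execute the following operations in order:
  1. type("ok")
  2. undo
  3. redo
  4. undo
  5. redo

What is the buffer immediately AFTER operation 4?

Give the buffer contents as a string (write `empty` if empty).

Answer: empty

Derivation:
After op 1 (type): buf='ok' undo_depth=1 redo_depth=0
After op 2 (undo): buf='(empty)' undo_depth=0 redo_depth=1
After op 3 (redo): buf='ok' undo_depth=1 redo_depth=0
After op 4 (undo): buf='(empty)' undo_depth=0 redo_depth=1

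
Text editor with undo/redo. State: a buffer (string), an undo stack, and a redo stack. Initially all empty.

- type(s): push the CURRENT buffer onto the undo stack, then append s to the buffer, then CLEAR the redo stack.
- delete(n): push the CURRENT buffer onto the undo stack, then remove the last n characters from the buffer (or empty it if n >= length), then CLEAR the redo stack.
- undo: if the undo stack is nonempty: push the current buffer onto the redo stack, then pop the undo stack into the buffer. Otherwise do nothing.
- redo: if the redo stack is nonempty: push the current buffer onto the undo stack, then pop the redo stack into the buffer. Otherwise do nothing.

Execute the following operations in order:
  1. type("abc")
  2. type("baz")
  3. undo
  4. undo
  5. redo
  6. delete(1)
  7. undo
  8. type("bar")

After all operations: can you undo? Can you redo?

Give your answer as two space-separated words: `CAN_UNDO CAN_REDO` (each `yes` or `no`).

After op 1 (type): buf='abc' undo_depth=1 redo_depth=0
After op 2 (type): buf='abcbaz' undo_depth=2 redo_depth=0
After op 3 (undo): buf='abc' undo_depth=1 redo_depth=1
After op 4 (undo): buf='(empty)' undo_depth=0 redo_depth=2
After op 5 (redo): buf='abc' undo_depth=1 redo_depth=1
After op 6 (delete): buf='ab' undo_depth=2 redo_depth=0
After op 7 (undo): buf='abc' undo_depth=1 redo_depth=1
After op 8 (type): buf='abcbar' undo_depth=2 redo_depth=0

Answer: yes no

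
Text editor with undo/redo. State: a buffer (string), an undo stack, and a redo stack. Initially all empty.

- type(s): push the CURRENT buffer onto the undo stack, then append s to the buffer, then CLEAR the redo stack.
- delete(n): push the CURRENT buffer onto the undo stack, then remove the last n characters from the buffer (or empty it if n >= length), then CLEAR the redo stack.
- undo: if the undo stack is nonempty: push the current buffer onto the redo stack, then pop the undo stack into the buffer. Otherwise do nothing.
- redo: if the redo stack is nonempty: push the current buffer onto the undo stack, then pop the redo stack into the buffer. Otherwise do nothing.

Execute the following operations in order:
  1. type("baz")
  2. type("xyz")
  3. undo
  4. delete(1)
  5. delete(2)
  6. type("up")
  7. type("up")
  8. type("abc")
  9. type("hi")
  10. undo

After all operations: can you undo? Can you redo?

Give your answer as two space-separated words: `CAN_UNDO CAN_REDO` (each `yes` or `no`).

After op 1 (type): buf='baz' undo_depth=1 redo_depth=0
After op 2 (type): buf='bazxyz' undo_depth=2 redo_depth=0
After op 3 (undo): buf='baz' undo_depth=1 redo_depth=1
After op 4 (delete): buf='ba' undo_depth=2 redo_depth=0
After op 5 (delete): buf='(empty)' undo_depth=3 redo_depth=0
After op 6 (type): buf='up' undo_depth=4 redo_depth=0
After op 7 (type): buf='upup' undo_depth=5 redo_depth=0
After op 8 (type): buf='upupabc' undo_depth=6 redo_depth=0
After op 9 (type): buf='upupabchi' undo_depth=7 redo_depth=0
After op 10 (undo): buf='upupabc' undo_depth=6 redo_depth=1

Answer: yes yes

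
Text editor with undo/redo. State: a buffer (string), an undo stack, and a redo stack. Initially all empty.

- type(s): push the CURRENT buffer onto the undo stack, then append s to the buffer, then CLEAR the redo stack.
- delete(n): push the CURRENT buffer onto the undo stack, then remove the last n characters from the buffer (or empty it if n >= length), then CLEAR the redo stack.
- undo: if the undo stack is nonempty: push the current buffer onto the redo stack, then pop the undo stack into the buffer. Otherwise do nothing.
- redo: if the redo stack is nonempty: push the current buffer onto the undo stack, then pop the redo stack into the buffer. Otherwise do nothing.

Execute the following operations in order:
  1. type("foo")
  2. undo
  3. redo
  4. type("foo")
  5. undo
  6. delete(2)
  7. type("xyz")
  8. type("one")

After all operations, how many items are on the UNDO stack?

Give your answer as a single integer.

After op 1 (type): buf='foo' undo_depth=1 redo_depth=0
After op 2 (undo): buf='(empty)' undo_depth=0 redo_depth=1
After op 3 (redo): buf='foo' undo_depth=1 redo_depth=0
After op 4 (type): buf='foofoo' undo_depth=2 redo_depth=0
After op 5 (undo): buf='foo' undo_depth=1 redo_depth=1
After op 6 (delete): buf='f' undo_depth=2 redo_depth=0
After op 7 (type): buf='fxyz' undo_depth=3 redo_depth=0
After op 8 (type): buf='fxyzone' undo_depth=4 redo_depth=0

Answer: 4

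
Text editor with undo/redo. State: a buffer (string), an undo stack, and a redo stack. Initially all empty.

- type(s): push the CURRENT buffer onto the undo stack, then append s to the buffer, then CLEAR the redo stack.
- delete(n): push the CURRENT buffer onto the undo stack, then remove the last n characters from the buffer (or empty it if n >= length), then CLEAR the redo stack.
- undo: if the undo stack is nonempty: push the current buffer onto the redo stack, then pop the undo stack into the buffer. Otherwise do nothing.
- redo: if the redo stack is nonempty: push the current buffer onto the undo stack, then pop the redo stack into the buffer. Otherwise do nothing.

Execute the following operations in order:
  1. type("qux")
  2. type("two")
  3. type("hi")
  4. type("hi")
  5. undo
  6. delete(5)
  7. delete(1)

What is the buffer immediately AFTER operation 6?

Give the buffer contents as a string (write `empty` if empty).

Answer: qux

Derivation:
After op 1 (type): buf='qux' undo_depth=1 redo_depth=0
After op 2 (type): buf='quxtwo' undo_depth=2 redo_depth=0
After op 3 (type): buf='quxtwohi' undo_depth=3 redo_depth=0
After op 4 (type): buf='quxtwohihi' undo_depth=4 redo_depth=0
After op 5 (undo): buf='quxtwohi' undo_depth=3 redo_depth=1
After op 6 (delete): buf='qux' undo_depth=4 redo_depth=0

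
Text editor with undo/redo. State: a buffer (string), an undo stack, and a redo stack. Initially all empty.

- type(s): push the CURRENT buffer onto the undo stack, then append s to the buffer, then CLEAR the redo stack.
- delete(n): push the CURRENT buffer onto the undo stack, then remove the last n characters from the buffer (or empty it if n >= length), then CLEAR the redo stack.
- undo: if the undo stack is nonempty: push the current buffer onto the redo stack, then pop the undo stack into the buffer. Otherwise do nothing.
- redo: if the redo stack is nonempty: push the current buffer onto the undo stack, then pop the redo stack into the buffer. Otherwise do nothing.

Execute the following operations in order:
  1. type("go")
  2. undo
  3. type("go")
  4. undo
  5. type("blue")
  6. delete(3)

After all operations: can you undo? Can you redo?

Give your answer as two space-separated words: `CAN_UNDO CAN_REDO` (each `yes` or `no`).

After op 1 (type): buf='go' undo_depth=1 redo_depth=0
After op 2 (undo): buf='(empty)' undo_depth=0 redo_depth=1
After op 3 (type): buf='go' undo_depth=1 redo_depth=0
After op 4 (undo): buf='(empty)' undo_depth=0 redo_depth=1
After op 5 (type): buf='blue' undo_depth=1 redo_depth=0
After op 6 (delete): buf='b' undo_depth=2 redo_depth=0

Answer: yes no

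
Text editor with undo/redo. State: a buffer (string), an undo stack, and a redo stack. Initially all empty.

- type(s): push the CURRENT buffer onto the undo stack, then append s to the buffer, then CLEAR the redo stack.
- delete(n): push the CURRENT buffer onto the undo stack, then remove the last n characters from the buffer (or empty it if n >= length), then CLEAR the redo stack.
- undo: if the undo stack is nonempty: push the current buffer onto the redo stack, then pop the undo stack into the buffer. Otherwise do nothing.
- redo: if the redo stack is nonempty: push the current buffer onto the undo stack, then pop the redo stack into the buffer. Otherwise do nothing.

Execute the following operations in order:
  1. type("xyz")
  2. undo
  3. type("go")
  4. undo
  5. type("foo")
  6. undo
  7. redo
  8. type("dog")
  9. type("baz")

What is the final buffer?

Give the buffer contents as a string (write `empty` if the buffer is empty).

After op 1 (type): buf='xyz' undo_depth=1 redo_depth=0
After op 2 (undo): buf='(empty)' undo_depth=0 redo_depth=1
After op 3 (type): buf='go' undo_depth=1 redo_depth=0
After op 4 (undo): buf='(empty)' undo_depth=0 redo_depth=1
After op 5 (type): buf='foo' undo_depth=1 redo_depth=0
After op 6 (undo): buf='(empty)' undo_depth=0 redo_depth=1
After op 7 (redo): buf='foo' undo_depth=1 redo_depth=0
After op 8 (type): buf='foodog' undo_depth=2 redo_depth=0
After op 9 (type): buf='foodogbaz' undo_depth=3 redo_depth=0

Answer: foodogbaz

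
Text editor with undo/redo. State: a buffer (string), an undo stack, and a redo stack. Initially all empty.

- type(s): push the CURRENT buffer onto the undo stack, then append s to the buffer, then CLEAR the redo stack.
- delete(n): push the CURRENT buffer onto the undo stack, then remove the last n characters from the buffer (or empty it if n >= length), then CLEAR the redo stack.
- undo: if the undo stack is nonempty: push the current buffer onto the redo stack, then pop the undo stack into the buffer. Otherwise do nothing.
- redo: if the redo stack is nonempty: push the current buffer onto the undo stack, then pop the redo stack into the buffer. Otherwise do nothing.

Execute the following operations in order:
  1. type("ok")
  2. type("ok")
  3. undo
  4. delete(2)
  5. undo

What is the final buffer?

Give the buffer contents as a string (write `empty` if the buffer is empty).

After op 1 (type): buf='ok' undo_depth=1 redo_depth=0
After op 2 (type): buf='okok' undo_depth=2 redo_depth=0
After op 3 (undo): buf='ok' undo_depth=1 redo_depth=1
After op 4 (delete): buf='(empty)' undo_depth=2 redo_depth=0
After op 5 (undo): buf='ok' undo_depth=1 redo_depth=1

Answer: ok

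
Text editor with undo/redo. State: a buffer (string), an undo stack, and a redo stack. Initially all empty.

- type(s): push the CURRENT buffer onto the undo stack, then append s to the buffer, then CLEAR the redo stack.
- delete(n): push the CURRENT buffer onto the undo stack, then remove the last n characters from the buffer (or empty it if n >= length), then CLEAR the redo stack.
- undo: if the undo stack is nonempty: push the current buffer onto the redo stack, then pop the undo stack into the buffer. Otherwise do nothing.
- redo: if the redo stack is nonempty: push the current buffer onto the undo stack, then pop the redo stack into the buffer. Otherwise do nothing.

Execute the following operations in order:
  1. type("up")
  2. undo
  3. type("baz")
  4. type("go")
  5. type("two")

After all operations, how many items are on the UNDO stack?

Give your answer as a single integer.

After op 1 (type): buf='up' undo_depth=1 redo_depth=0
After op 2 (undo): buf='(empty)' undo_depth=0 redo_depth=1
After op 3 (type): buf='baz' undo_depth=1 redo_depth=0
After op 4 (type): buf='bazgo' undo_depth=2 redo_depth=0
After op 5 (type): buf='bazgotwo' undo_depth=3 redo_depth=0

Answer: 3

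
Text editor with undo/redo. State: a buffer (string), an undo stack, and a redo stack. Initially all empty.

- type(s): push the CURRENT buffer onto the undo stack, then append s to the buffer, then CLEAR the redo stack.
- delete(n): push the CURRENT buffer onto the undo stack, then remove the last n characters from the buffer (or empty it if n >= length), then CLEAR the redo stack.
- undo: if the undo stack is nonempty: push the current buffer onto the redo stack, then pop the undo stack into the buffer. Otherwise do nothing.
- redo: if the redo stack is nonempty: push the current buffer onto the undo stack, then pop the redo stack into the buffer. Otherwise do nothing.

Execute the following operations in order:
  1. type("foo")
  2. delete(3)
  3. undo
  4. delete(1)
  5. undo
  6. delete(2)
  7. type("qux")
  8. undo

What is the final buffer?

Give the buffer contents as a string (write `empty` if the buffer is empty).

Answer: f

Derivation:
After op 1 (type): buf='foo' undo_depth=1 redo_depth=0
After op 2 (delete): buf='(empty)' undo_depth=2 redo_depth=0
After op 3 (undo): buf='foo' undo_depth=1 redo_depth=1
After op 4 (delete): buf='fo' undo_depth=2 redo_depth=0
After op 5 (undo): buf='foo' undo_depth=1 redo_depth=1
After op 6 (delete): buf='f' undo_depth=2 redo_depth=0
After op 7 (type): buf='fqux' undo_depth=3 redo_depth=0
After op 8 (undo): buf='f' undo_depth=2 redo_depth=1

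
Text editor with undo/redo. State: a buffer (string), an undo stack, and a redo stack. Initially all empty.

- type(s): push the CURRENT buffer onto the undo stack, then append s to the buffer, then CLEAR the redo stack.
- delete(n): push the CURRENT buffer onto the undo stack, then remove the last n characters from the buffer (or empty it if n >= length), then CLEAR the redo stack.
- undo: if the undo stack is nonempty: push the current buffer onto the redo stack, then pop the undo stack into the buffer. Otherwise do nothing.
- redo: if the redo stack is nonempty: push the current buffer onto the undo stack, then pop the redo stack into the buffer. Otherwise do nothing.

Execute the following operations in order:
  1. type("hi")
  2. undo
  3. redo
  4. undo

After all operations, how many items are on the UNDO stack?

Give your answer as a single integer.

Answer: 0

Derivation:
After op 1 (type): buf='hi' undo_depth=1 redo_depth=0
After op 2 (undo): buf='(empty)' undo_depth=0 redo_depth=1
After op 3 (redo): buf='hi' undo_depth=1 redo_depth=0
After op 4 (undo): buf='(empty)' undo_depth=0 redo_depth=1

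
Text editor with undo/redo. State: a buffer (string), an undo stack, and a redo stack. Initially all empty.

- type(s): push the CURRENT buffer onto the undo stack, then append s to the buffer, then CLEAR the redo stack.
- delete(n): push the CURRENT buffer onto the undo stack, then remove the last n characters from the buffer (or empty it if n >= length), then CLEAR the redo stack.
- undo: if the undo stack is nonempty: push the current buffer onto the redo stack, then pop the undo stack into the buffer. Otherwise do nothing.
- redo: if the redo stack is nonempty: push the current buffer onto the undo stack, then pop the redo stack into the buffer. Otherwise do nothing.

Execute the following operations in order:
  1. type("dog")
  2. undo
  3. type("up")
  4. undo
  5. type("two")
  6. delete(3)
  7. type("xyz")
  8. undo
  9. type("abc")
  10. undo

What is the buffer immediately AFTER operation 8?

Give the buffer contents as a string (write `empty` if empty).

After op 1 (type): buf='dog' undo_depth=1 redo_depth=0
After op 2 (undo): buf='(empty)' undo_depth=0 redo_depth=1
After op 3 (type): buf='up' undo_depth=1 redo_depth=0
After op 4 (undo): buf='(empty)' undo_depth=0 redo_depth=1
After op 5 (type): buf='two' undo_depth=1 redo_depth=0
After op 6 (delete): buf='(empty)' undo_depth=2 redo_depth=0
After op 7 (type): buf='xyz' undo_depth=3 redo_depth=0
After op 8 (undo): buf='(empty)' undo_depth=2 redo_depth=1

Answer: empty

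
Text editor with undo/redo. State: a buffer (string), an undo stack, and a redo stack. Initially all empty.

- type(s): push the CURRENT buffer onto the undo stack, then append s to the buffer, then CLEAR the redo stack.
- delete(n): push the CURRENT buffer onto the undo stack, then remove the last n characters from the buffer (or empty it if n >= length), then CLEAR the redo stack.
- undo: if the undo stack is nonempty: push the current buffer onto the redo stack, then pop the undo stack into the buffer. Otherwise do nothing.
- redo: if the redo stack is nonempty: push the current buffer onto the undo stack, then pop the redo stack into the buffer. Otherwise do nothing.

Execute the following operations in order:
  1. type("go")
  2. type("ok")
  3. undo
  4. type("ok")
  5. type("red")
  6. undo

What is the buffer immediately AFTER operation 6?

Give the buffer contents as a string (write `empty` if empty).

Answer: gook

Derivation:
After op 1 (type): buf='go' undo_depth=1 redo_depth=0
After op 2 (type): buf='gook' undo_depth=2 redo_depth=0
After op 3 (undo): buf='go' undo_depth=1 redo_depth=1
After op 4 (type): buf='gook' undo_depth=2 redo_depth=0
After op 5 (type): buf='gookred' undo_depth=3 redo_depth=0
After op 6 (undo): buf='gook' undo_depth=2 redo_depth=1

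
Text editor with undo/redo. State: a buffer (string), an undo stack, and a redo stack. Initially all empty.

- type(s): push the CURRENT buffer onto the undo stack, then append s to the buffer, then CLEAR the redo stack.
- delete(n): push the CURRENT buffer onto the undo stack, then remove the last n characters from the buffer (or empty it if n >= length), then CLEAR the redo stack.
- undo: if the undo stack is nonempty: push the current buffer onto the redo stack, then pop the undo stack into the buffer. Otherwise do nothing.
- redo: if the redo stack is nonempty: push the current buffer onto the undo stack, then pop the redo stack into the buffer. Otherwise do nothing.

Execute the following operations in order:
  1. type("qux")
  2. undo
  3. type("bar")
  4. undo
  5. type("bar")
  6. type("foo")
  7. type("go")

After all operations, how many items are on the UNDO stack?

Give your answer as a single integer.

After op 1 (type): buf='qux' undo_depth=1 redo_depth=0
After op 2 (undo): buf='(empty)' undo_depth=0 redo_depth=1
After op 3 (type): buf='bar' undo_depth=1 redo_depth=0
After op 4 (undo): buf='(empty)' undo_depth=0 redo_depth=1
After op 5 (type): buf='bar' undo_depth=1 redo_depth=0
After op 6 (type): buf='barfoo' undo_depth=2 redo_depth=0
After op 7 (type): buf='barfoogo' undo_depth=3 redo_depth=0

Answer: 3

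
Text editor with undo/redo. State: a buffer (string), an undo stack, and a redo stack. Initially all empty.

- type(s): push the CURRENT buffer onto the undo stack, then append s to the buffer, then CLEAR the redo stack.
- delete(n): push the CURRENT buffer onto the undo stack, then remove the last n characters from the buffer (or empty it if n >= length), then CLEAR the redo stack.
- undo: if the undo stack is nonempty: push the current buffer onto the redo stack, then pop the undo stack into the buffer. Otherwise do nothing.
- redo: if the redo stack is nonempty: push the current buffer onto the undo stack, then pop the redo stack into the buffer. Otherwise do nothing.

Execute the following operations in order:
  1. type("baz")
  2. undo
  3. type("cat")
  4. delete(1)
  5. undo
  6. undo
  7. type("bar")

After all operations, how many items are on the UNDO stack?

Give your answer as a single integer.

After op 1 (type): buf='baz' undo_depth=1 redo_depth=0
After op 2 (undo): buf='(empty)' undo_depth=0 redo_depth=1
After op 3 (type): buf='cat' undo_depth=1 redo_depth=0
After op 4 (delete): buf='ca' undo_depth=2 redo_depth=0
After op 5 (undo): buf='cat' undo_depth=1 redo_depth=1
After op 6 (undo): buf='(empty)' undo_depth=0 redo_depth=2
After op 7 (type): buf='bar' undo_depth=1 redo_depth=0

Answer: 1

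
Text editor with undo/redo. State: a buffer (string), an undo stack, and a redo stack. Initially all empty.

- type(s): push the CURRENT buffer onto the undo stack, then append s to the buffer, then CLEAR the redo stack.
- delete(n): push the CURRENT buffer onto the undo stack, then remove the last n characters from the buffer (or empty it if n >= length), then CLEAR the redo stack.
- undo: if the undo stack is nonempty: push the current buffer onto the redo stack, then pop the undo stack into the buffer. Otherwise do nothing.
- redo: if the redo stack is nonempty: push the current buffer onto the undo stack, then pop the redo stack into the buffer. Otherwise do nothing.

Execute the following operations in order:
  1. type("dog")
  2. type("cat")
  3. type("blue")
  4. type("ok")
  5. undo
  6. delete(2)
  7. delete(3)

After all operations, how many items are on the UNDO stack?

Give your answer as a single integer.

After op 1 (type): buf='dog' undo_depth=1 redo_depth=0
After op 2 (type): buf='dogcat' undo_depth=2 redo_depth=0
After op 3 (type): buf='dogcatblue' undo_depth=3 redo_depth=0
After op 4 (type): buf='dogcatblueok' undo_depth=4 redo_depth=0
After op 5 (undo): buf='dogcatblue' undo_depth=3 redo_depth=1
After op 6 (delete): buf='dogcatbl' undo_depth=4 redo_depth=0
After op 7 (delete): buf='dogca' undo_depth=5 redo_depth=0

Answer: 5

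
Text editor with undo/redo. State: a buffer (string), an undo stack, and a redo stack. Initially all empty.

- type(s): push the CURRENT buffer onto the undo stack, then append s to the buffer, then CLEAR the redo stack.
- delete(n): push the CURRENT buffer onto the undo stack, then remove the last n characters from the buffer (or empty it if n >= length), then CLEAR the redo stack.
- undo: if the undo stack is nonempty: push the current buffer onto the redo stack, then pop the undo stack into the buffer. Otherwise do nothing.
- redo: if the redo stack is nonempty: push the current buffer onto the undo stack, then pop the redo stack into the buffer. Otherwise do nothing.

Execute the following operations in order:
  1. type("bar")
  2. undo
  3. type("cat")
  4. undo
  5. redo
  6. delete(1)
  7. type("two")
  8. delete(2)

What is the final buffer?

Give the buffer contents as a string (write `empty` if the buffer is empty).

Answer: cat

Derivation:
After op 1 (type): buf='bar' undo_depth=1 redo_depth=0
After op 2 (undo): buf='(empty)' undo_depth=0 redo_depth=1
After op 3 (type): buf='cat' undo_depth=1 redo_depth=0
After op 4 (undo): buf='(empty)' undo_depth=0 redo_depth=1
After op 5 (redo): buf='cat' undo_depth=1 redo_depth=0
After op 6 (delete): buf='ca' undo_depth=2 redo_depth=0
After op 7 (type): buf='catwo' undo_depth=3 redo_depth=0
After op 8 (delete): buf='cat' undo_depth=4 redo_depth=0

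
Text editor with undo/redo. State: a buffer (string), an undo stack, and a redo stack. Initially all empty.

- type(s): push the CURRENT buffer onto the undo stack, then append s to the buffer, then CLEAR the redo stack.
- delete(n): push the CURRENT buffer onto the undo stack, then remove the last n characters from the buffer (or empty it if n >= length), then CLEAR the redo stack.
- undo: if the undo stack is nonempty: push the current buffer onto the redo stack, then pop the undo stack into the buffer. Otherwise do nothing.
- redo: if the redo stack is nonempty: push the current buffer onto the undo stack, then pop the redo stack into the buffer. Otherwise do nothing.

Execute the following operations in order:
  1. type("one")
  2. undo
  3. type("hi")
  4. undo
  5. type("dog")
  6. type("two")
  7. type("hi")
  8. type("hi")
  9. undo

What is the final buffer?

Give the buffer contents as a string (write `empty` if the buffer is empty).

After op 1 (type): buf='one' undo_depth=1 redo_depth=0
After op 2 (undo): buf='(empty)' undo_depth=0 redo_depth=1
After op 3 (type): buf='hi' undo_depth=1 redo_depth=0
After op 4 (undo): buf='(empty)' undo_depth=0 redo_depth=1
After op 5 (type): buf='dog' undo_depth=1 redo_depth=0
After op 6 (type): buf='dogtwo' undo_depth=2 redo_depth=0
After op 7 (type): buf='dogtwohi' undo_depth=3 redo_depth=0
After op 8 (type): buf='dogtwohihi' undo_depth=4 redo_depth=0
After op 9 (undo): buf='dogtwohi' undo_depth=3 redo_depth=1

Answer: dogtwohi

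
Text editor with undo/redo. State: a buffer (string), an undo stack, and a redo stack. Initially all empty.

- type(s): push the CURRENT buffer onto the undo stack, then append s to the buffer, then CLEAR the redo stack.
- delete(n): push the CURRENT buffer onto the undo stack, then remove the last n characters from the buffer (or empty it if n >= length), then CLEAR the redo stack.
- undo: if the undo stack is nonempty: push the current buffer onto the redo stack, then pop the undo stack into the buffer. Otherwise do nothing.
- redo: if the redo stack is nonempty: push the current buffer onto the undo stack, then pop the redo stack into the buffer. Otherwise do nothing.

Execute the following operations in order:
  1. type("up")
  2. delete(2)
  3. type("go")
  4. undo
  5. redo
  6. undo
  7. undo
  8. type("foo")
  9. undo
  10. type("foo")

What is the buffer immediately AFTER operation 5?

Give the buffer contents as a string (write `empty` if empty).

After op 1 (type): buf='up' undo_depth=1 redo_depth=0
After op 2 (delete): buf='(empty)' undo_depth=2 redo_depth=0
After op 3 (type): buf='go' undo_depth=3 redo_depth=0
After op 4 (undo): buf='(empty)' undo_depth=2 redo_depth=1
After op 5 (redo): buf='go' undo_depth=3 redo_depth=0

Answer: go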